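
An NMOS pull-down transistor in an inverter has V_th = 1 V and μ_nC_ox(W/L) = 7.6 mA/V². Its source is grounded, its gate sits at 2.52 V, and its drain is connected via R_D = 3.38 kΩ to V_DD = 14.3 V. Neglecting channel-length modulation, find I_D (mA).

I_D = 4.11 mA

V_GS = V_G = 2.52 V, so V_ov = 2.52 − 1 = 1.52 V.
Assume saturation: I_D = ½ k_n V_ov² = 0.5 × 7.6 × 1.52² = 8.78 mA, giving V_DS = V_DD − I_D R_D = 14.3 − 8.78 × 3.38 = -15.4 V.
But -15.4 V < V_ov = 1.52 V, so the device is actually in triode.
In triode I_D = k_n[V_ov V_DS − ½ V_DS²] and I_D = (V_DD − V_DS)/R_D. Equating: 12.8 V_DS² − 40.05 V_DS + 14.3 = 0, giving V_DS = 0.411 V (the root below V_ov).
I_D = (14.3 − 0.411) / 3.38 = 4.11 mA.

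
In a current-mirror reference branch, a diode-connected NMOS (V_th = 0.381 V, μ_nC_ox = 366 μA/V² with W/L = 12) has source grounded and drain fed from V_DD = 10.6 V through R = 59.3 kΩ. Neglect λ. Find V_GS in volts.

With gate tied to drain, V_GS = V_DS ≥ V_GS − V_th, so the device is in saturation.
k_n = μ_nC_ox · (W/L) = 4.392 mA/V².
KCL at the drain: ½ k_n (V_GS − V_th)² = (V_DD − V_GS)/R.
Let x = V_GS − 0.381. Then 130 x² + x − 10.22 = 0, giving x = 0.276 V (positive root), so V_GS = 0.657 V.
I_D = (V_DD − V_GS)/R = (10.6 − 0.657) / 59.3 = 0.168 mA.

V_GS = 0.657 V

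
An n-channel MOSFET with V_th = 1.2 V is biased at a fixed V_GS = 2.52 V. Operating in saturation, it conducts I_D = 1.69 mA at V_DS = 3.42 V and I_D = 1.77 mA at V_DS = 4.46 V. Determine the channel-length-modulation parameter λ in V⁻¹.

With V_GS fixed, I_D ∝ (1 + λ V_DS) in saturation, so I_D2/I_D1 = (1 + λ V_DS2)/(1 + λ V_DS1).
1.77/1.69 = 1.047 = (1 + 4.46 λ)/(1 + 3.42 λ).
Solving: λ (I_D1 V_DS2 − I_D2 V_DS1) = I_D2 − I_D1, so λ = (1.77 − 1.69) / (1.69 × 4.46 − 1.77 × 3.42) = 0.08 / 1.48 = 0.0539 V⁻¹.

λ = 0.0539 V⁻¹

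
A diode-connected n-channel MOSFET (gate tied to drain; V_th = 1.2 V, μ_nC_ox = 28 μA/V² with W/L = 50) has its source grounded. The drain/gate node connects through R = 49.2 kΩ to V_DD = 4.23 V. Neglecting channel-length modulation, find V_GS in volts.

V_GS = 1.48 V

With gate tied to drain, V_GS = V_DS ≥ V_GS − V_th, so the device is in saturation.
k_n = μ_nC_ox · (W/L) = 1.4 mA/V².
KCL at the drain: ½ k_n (V_GS − V_th)² = (V_DD − V_GS)/R.
Let x = V_GS − 1.2. Then 34.4 x² + x − 3.03 = 0, giving x = 0.282 V (positive root), so V_GS = 1.48 V.
I_D = (V_DD − V_GS)/R = (4.23 − 1.48) / 49.2 = 0.0558 mA.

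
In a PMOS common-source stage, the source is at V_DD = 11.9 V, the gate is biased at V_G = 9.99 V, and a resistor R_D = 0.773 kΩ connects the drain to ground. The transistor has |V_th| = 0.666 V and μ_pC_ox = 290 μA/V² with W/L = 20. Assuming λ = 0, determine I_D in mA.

I_D = 4.49 mA

V_SG = V_DD − V_G = 11.9 − 9.99 = 1.91 V, so V_ov = 1.91 − 0.666 = 1.24 V.
k_p = μ_pC_ox · (W/L) = 5.8 mA/V².
Assume saturation: I_D = ½ k_p V_ov² = 0.5 × 5.8 × 1.24² = 4.49 mA, giving V_SD = V_DD − I_D R_D = 11.9 − 4.49 × 0.773 = 8.43 V.
V_SD = 8.43 V ≥ V_ov = 1.24 V, confirming saturation.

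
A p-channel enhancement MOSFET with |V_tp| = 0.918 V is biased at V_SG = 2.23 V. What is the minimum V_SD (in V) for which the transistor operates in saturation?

The boundary between triode and saturation is V_SD = V_SG − |V_tp| = V_ov.
V_ov = 2.23 − 0.918 = 1.31 V.

V_SD,sat = 1.31 V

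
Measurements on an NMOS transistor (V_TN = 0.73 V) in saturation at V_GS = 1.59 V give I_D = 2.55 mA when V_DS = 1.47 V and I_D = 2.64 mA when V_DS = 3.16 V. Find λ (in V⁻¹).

λ = 0.0215 V⁻¹

With V_GS fixed, I_D ∝ (1 + λ V_DS) in saturation, so I_D2/I_D1 = (1 + λ V_DS2)/(1 + λ V_DS1).
2.64/2.55 = 1.035 = (1 + 3.16 λ)/(1 + 1.47 λ).
Solving: λ (I_D1 V_DS2 − I_D2 V_DS1) = I_D2 − I_D1, so λ = (2.64 − 2.55) / (2.55 × 3.16 − 2.64 × 1.47) = 0.09 / 4.18 = 0.0215 V⁻¹.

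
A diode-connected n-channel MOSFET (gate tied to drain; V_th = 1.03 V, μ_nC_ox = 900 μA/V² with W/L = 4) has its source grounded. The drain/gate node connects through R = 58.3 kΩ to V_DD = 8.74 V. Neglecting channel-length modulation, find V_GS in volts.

V_GS = 1.30 V

With gate tied to drain, V_GS = V_DS ≥ V_GS − V_th, so the device is in saturation.
k_n = μ_nC_ox · (W/L) = 3.6 mA/V².
KCL at the drain: ½ k_n (V_GS − V_th)² = (V_DD − V_GS)/R.
Let x = V_GS − 1.03. Then 105 x² + x − 7.71 = 0, giving x = 0.266 V (positive root), so V_GS = 1.3 V.
I_D = (V_DD − V_GS)/R = (8.74 − 1.3) / 58.3 = 0.128 mA.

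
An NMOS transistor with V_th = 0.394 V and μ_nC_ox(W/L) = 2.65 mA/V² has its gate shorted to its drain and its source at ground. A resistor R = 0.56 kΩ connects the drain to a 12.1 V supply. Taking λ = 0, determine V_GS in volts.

With gate tied to drain, V_GS = V_DS ≥ V_GS − V_th, so the device is in saturation.
KCL at the drain: ½ k_n (V_GS − V_th)² = (V_DD − V_GS)/R.
Let x = V_GS − 0.394. Then 0.742 x² + x − 11.71 = 0, giving x = 3.35 V (positive root), so V_GS = 3.75 V.
I_D = (V_DD − V_GS)/R = (12.1 − 3.75) / 0.56 = 14.9 mA.

V_GS = 3.75 V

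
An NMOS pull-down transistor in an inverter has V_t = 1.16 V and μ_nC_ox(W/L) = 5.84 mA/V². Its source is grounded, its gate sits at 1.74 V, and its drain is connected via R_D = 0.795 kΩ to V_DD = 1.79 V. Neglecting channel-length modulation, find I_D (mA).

V_GS = V_G = 1.74 V, so V_ov = 1.74 − 1.16 = 0.58 V.
Assume saturation: I_D = ½ k_n V_ov² = 0.5 × 5.84 × 0.58² = 0.982 mA, giving V_DS = V_DD − I_D R_D = 1.79 − 0.982 × 0.795 = 1.01 V.
V_DS = 1.01 V ≥ V_ov = 0.58 V, confirming saturation.

I_D = 0.982 mA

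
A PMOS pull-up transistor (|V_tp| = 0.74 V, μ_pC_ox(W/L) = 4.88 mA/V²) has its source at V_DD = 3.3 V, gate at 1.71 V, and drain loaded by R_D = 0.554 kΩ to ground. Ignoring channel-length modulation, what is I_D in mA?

I_D = 1.76 mA

V_SG = V_DD − V_G = 3.3 − 1.71 = 1.59 V, so V_ov = 1.59 − 0.74 = 0.85 V.
Assume saturation: I_D = ½ k_p V_ov² = 0.5 × 4.88 × 0.85² = 1.76 mA, giving V_SD = V_DD − I_D R_D = 3.3 − 1.76 × 0.554 = 2.32 V.
V_SD = 2.32 V ≥ V_ov = 0.85 V, confirming saturation.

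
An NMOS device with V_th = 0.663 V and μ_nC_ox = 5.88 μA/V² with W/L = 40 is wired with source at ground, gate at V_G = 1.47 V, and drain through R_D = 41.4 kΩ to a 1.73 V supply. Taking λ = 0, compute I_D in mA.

V_GS = V_G = 1.47 V, so V_ov = 1.47 − 0.663 = 0.807 V.
k_n = μ_nC_ox · (W/L) = 0.2352 mA/V².
Assume saturation: I_D = ½ k_n V_ov² = 0.5 × 0.2352 × 0.807² = 0.0766 mA, giving V_DS = V_DD − I_D R_D = 1.73 − 0.0766 × 41.4 = -1.44 V.
But -1.44 V < V_ov = 0.807 V, so the device is actually in triode.
In triode I_D = k_n[V_ov V_DS − ½ V_DS²] and I_D = (V_DD − V_DS)/R_D. Equating: 4.87 V_DS² − 8.858 V_DS + 1.73 = 0, giving V_DS = 0.223 V (the root below V_ov).
I_D = (1.73 − 0.223) / 41.4 = 0.0364 mA.

I_D = 0.0364 mA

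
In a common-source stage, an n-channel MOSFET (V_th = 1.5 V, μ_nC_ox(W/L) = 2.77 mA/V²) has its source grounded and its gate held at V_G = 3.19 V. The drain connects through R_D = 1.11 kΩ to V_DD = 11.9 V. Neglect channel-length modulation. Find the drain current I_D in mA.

V_GS = V_G = 3.19 V, so V_ov = 3.19 − 1.5 = 1.69 V.
Assume saturation: I_D = ½ k_n V_ov² = 0.5 × 2.77 × 1.69² = 3.96 mA, giving V_DS = V_DD − I_D R_D = 11.9 − 3.96 × 1.11 = 7.51 V.
V_DS = 7.51 V ≥ V_ov = 1.69 V, confirming saturation.

I_D = 3.96 mA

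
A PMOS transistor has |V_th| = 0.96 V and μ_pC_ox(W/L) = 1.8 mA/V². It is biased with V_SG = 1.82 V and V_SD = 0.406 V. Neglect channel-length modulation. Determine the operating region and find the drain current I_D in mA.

V_ov = V_SG − |V_th| = 1.82 − 0.96 = 0.86 V.
Since V_SD = 0.406 V < V_ov = 0.86 V, the device is in the triode region.
I_D = k_p [V_ov · V_SD − ½ V_SD²] = 1.8 × [0.86 × 0.406 − 0.5 × 0.406²] = 0.48 mA.

Triode; I_D = 0.480 mA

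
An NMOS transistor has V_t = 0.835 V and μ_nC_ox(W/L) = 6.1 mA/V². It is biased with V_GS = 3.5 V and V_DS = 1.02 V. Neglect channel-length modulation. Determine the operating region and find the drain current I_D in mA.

V_ov = V_GS − V_t = 3.5 − 0.835 = 2.67 V.
Since V_DS = 1.02 V < V_ov = 2.67 V, the device is in the triode region.
I_D = k_n [V_ov · V_DS − ½ V_DS²] = 6.1 × [2.67 × 1.02 − 0.5 × 1.02²] = 13.4 mA.

Triode; I_D = 13.4 mA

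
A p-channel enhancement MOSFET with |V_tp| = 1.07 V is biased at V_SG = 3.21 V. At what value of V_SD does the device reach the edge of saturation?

V_SD,sat = 2.14 V

The boundary between triode and saturation is V_SD = V_SG − |V_tp| = V_ov.
V_ov = 3.21 − 1.07 = 2.14 V.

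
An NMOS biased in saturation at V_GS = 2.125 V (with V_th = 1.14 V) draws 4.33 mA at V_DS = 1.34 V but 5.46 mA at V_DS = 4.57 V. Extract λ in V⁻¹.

With V_GS fixed, I_D ∝ (1 + λ V_DS) in saturation, so I_D2/I_D1 = (1 + λ V_DS2)/(1 + λ V_DS1).
5.46/4.33 = 1.261 = (1 + 4.57 λ)/(1 + 1.34 λ).
Solving: λ (I_D1 V_DS2 − I_D2 V_DS1) = I_D2 − I_D1, so λ = (5.46 − 4.33) / (4.33 × 4.57 − 5.46 × 1.34) = 1.13 / 12.5 = 0.0906 V⁻¹.

λ = 0.0906 V⁻¹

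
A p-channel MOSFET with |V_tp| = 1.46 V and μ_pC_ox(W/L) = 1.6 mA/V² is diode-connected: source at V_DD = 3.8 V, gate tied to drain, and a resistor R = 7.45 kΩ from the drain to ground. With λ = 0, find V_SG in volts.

V_SG = 2.01 V

With gate tied to drain, V_SG = V_SD ≥ V_SG − |V_tp|, so the device is in saturation.
KCL at the drain: ½ k_p (V_SG − |V_tp|)² = (V_DD − V_SG)/R.
Let x = V_SG − 1.46. Then 5.96 x² + x − 2.34 = 0, giving x = 0.548 V (positive root), so V_SG = 2.01 V.
I_D = (V_DD − V_SG)/R = (3.8 − 2.01) / 7.45 = 0.24 mA.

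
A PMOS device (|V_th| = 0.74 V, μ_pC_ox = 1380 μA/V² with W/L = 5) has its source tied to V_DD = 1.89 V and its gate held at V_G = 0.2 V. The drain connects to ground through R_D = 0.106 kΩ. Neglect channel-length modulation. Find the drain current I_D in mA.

I_D = 3.11 mA

V_SG = V_DD − V_G = 1.89 − 0.2 = 1.69 V, so V_ov = 1.69 − 0.74 = 0.95 V.
k_p = μ_pC_ox · (W/L) = 6.9 mA/V².
Assume saturation: I_D = ½ k_p V_ov² = 0.5 × 6.9 × 0.95² = 3.11 mA, giving V_SD = V_DD − I_D R_D = 1.89 − 3.11 × 0.106 = 1.56 V.
V_SD = 1.56 V ≥ V_ov = 0.95 V, confirming saturation.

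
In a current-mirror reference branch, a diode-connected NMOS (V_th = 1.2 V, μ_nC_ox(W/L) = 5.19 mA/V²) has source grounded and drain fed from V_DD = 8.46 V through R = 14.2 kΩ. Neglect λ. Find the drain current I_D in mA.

I_D = 0.481 mA

With gate tied to drain, V_GS = V_DS ≥ V_GS − V_th, so the device is in saturation.
KCL at the drain: ½ k_n (V_GS − V_th)² = (V_DD − V_GS)/R.
Let x = V_GS − 1.2. Then 36.8 x² + x − 7.26 = 0, giving x = 0.431 V (positive root), so V_GS = 1.63 V.
I_D = (V_DD − V_GS)/R = (8.46 − 1.63) / 14.2 = 0.481 mA.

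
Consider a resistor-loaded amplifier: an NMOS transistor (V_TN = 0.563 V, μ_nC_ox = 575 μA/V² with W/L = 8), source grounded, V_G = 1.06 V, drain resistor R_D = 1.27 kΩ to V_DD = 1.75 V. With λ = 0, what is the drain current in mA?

V_GS = V_G = 1.06 V, so V_ov = 1.06 − 0.563 = 0.497 V.
k_n = μ_nC_ox · (W/L) = 4.6 mA/V².
Assume saturation: I_D = ½ k_n V_ov² = 0.5 × 4.6 × 0.497² = 0.568 mA, giving V_DS = V_DD − I_D R_D = 1.75 − 0.568 × 1.27 = 1.03 V.
V_DS = 1.03 V ≥ V_ov = 0.497 V, confirming saturation.

I_D = 0.568 mA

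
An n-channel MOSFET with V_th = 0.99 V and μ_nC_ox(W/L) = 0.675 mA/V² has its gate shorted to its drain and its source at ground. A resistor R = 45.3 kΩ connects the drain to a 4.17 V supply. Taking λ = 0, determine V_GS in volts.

With gate tied to drain, V_GS = V_DS ≥ V_GS − V_th, so the device is in saturation.
KCL at the drain: ½ k_n (V_GS − V_th)² = (V_DD − V_GS)/R.
Let x = V_GS − 0.99. Then 15.3 x² + x − 3.18 = 0, giving x = 0.425 V (positive root), so V_GS = 1.41 V.
I_D = (V_DD − V_GS)/R = (4.17 − 1.41) / 45.3 = 0.0608 mA.

V_GS = 1.41 V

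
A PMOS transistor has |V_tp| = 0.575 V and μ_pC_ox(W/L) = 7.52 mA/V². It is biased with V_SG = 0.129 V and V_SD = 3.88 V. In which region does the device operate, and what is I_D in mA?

V_SG = 0.129 V < |V_tp| = 0.575 V, so the transistor is in cutoff.

Cutoff; I_D = 0 mA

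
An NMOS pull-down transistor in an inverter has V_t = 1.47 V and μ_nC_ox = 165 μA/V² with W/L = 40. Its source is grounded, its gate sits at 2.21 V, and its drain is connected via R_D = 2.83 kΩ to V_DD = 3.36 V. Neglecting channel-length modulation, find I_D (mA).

I_D = 1.09 mA

V_GS = V_G = 2.21 V, so V_ov = 2.21 − 1.47 = 0.74 V.
k_n = μ_nC_ox · (W/L) = 6.6 mA/V².
Assume saturation: I_D = ½ k_n V_ov² = 0.5 × 6.6 × 0.74² = 1.81 mA, giving V_DS = V_DD − I_D R_D = 3.36 − 1.81 × 2.83 = -1.75 V.
But -1.75 V < V_ov = 0.74 V, so the device is actually in triode.
In triode I_D = k_n[V_ov V_DS − ½ V_DS²] and I_D = (V_DD − V_DS)/R_D. Equating: 9.34 V_DS² − 14.82 V_DS + 3.36 = 0, giving V_DS = 0.274 V (the root below V_ov).
I_D = (3.36 − 0.274) / 2.83 = 1.09 mA.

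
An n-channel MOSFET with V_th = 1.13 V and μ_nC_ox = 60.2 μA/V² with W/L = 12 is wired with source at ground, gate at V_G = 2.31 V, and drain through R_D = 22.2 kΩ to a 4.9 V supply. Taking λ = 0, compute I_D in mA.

V_GS = V_G = 2.31 V, so V_ov = 2.31 − 1.13 = 1.18 V.
k_n = μ_nC_ox · (W/L) = 0.7224 mA/V².
Assume saturation: I_D = ½ k_n V_ov² = 0.5 × 0.7224 × 1.18² = 0.503 mA, giving V_DS = V_DD − I_D R_D = 4.9 − 0.503 × 22.2 = -6.27 V.
But -6.27 V < V_ov = 1.18 V, so the device is actually in triode.
In triode I_D = k_n[V_ov V_DS − ½ V_DS²] and I_D = (V_DD − V_DS)/R_D. Equating: 8.02 V_DS² − 19.92 V_DS + 4.9 = 0, giving V_DS = 0.277 V (the root below V_ov).
I_D = (4.9 − 0.277) / 22.2 = 0.208 mA.

I_D = 0.208 mA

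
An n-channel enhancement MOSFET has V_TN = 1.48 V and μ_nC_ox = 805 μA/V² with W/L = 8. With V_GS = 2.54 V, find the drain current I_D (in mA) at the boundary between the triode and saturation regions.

I_D = 3.62 mA

At the boundary V_DS = V_ov = V_GS − V_TN = 2.54 − 1.48 = 1.06 V.
k_n = μ_nC_ox · (W/L) = 6.44 mA/V².
I_D = ½ k_n V_ov² = 0.5 × 6.44 × 1.06² = 3.62 mA.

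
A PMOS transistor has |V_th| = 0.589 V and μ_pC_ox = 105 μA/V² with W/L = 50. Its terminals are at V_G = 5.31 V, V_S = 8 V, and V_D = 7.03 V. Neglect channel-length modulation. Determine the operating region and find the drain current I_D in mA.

Triode; I_D = 8.23 mA

V_SG = V_S − V_G = 8 − 5.31 = 2.69 V; V_SD = V_S − V_D = 8 − 7.03 = 0.97 V.
k_p = μ_pC_ox · (W/L) = 5.25 mA/V².
V_ov = V_SG − |V_th| = 2.69 − 0.589 = 2.1 V.
Since V_SD = 0.97 V < V_ov = 2.1 V, the device is in the triode region.
I_D = k_p [V_ov · V_SD − ½ V_SD²] = 5.25 × [2.1 × 0.97 − 0.5 × 0.97²] = 8.23 mA.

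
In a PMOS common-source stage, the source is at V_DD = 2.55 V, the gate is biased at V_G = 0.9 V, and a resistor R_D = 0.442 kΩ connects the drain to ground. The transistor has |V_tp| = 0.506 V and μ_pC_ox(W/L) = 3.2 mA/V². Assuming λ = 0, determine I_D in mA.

I_D = 2.09 mA

V_SG = V_DD − V_G = 2.55 − 0.9 = 1.65 V, so V_ov = 1.65 − 0.506 = 1.14 V.
Assume saturation: I_D = ½ k_p V_ov² = 0.5 × 3.2 × 1.14² = 2.09 mA, giving V_SD = V_DD − I_D R_D = 2.55 − 2.09 × 0.442 = 1.62 V.
V_SD = 1.62 V ≥ V_ov = 1.14 V, confirming saturation.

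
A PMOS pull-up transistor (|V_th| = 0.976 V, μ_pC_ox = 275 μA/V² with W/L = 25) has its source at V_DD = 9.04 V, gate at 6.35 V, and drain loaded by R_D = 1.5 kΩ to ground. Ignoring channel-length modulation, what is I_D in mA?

I_D = 5.64 mA

V_SG = V_DD − V_G = 9.04 − 6.35 = 2.69 V, so V_ov = 2.69 − 0.976 = 1.71 V.
k_p = μ_pC_ox · (W/L) = 6.875 mA/V².
Assume saturation: I_D = ½ k_p V_ov² = 0.5 × 6.875 × 1.71² = 10.1 mA, giving V_SD = V_DD − I_D R_D = 9.04 − 10.1 × 1.5 = -6.11 V.
But -6.11 V < V_ov = 1.71 V, so the device is actually in triode.
In triode I_D = k_p[V_ov V_SD − ½ V_SD²] and I_D = (V_DD − V_SD)/R_D. Equating: 5.16 V_SD² − 18.68 V_SD + 9.04 = 0, giving V_SD = 0.575 V (the root below V_ov).
I_D = (9.04 − 0.575) / 1.5 = 5.64 mA.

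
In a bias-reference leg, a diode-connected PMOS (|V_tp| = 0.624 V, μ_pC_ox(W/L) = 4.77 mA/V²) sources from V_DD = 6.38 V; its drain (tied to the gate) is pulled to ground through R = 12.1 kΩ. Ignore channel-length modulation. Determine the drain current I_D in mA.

I_D = 0.440 mA

With gate tied to drain, V_SG = V_SD ≥ V_SG − |V_tp|, so the device is in saturation.
KCL at the drain: ½ k_p (V_SG − |V_tp|)² = (V_DD − V_SG)/R.
Let x = V_SG − 0.624. Then 28.9 x² + x − 5.756 = 0, giving x = 0.43 V (positive root), so V_SG = 1.05 V.
I_D = (V_DD − V_SG)/R = (6.38 − 1.05) / 12.1 = 0.44 mA.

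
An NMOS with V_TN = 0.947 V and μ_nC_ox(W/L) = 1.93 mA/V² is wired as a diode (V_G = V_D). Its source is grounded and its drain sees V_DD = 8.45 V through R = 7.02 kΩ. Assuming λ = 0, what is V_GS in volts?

With gate tied to drain, V_GS = V_DS ≥ V_GS − V_TN, so the device is in saturation.
KCL at the drain: ½ k_n (V_GS − V_TN)² = (V_DD − V_GS)/R.
Let x = V_GS − 0.947. Then 6.77 x² + x − 7.503 = 0, giving x = 0.981 V (positive root), so V_GS = 1.93 V.
I_D = (V_DD − V_GS)/R = (8.45 − 1.93) / 7.02 = 0.929 mA.

V_GS = 1.93 V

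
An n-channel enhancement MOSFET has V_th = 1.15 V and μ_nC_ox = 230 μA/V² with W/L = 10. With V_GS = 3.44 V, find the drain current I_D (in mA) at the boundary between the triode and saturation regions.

I_D = 6.03 mA

At the boundary V_DS = V_ov = V_GS − V_th = 3.44 − 1.15 = 2.29 V.
k_n = μ_nC_ox · (W/L) = 2.3 mA/V².
I_D = ½ k_n V_ov² = 0.5 × 2.3 × 2.29² = 6.03 mA.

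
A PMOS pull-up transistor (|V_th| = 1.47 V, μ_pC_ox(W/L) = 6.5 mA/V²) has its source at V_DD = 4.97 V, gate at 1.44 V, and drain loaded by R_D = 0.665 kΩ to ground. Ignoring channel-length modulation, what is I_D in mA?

I_D = 6.61 mA

V_SG = V_DD − V_G = 4.97 − 1.44 = 3.53 V, so V_ov = 3.53 − 1.47 = 2.06 V.
Assume saturation: I_D = ½ k_p V_ov² = 0.5 × 6.5 × 2.06² = 13.8 mA, giving V_SD = V_DD − I_D R_D = 4.97 − 13.8 × 0.665 = -4.2 V.
But -4.2 V < V_ov = 2.06 V, so the device is actually in triode.
In triode I_D = k_p[V_ov V_SD − ½ V_SD²] and I_D = (V_DD − V_SD)/R_D. Equating: 2.16 V_SD² − 9.904 V_SD + 4.97 = 0, giving V_SD = 0.574 V (the root below V_ov).
I_D = (4.97 − 0.574) / 0.665 = 6.61 mA.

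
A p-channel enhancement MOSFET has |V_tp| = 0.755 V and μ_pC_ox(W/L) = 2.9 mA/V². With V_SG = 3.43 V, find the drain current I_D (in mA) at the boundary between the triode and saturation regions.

At the boundary V_SD = V_ov = V_SG − |V_tp| = 3.43 − 0.755 = 2.68 V.
I_D = ½ k_p V_ov² = 0.5 × 2.9 × 2.68² = 10.4 mA.

I_D = 10.4 mA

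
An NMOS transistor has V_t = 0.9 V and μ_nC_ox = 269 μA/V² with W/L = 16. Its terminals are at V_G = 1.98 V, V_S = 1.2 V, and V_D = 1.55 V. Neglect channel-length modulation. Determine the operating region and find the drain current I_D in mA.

Cutoff; I_D = 0 mA

V_GS = V_G − V_S = 1.98 − 1.2 = 0.78 V; V_DS = V_D − V_S = 1.55 − 1.2 = 0.35 V.
V_GS = 0.78 V < V_t = 0.9 V, so the transistor is in cutoff.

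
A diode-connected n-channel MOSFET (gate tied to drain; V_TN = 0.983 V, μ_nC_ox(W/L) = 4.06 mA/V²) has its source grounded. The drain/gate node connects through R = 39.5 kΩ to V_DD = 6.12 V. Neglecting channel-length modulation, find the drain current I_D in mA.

With gate tied to drain, V_GS = V_DS ≥ V_GS − V_TN, so the device is in saturation.
KCL at the drain: ½ k_n (V_GS − V_TN)² = (V_DD − V_GS)/R.
Let x = V_GS − 0.983. Then 80.2 x² + x − 5.137 = 0, giving x = 0.247 V (positive root), so V_GS = 1.23 V.
I_D = (V_DD − V_GS)/R = (6.12 − 1.23) / 39.5 = 0.124 mA.

I_D = 0.124 mA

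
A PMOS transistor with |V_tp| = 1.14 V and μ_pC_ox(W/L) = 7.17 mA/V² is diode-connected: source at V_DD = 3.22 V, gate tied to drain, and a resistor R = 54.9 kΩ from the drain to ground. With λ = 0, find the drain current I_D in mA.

With gate tied to drain, V_SG = V_SD ≥ V_SG − |V_tp|, so the device is in saturation.
KCL at the drain: ½ k_p (V_SG − |V_tp|)² = (V_DD − V_SG)/R.
Let x = V_SG − 1.14. Then 197 x² + x − 2.08 = 0, giving x = 0.1 V (positive root), so V_SG = 1.24 V.
I_D = (V_DD − V_SG)/R = (3.22 − 1.24) / 54.9 = 0.0361 mA.

I_D = 0.0361 mA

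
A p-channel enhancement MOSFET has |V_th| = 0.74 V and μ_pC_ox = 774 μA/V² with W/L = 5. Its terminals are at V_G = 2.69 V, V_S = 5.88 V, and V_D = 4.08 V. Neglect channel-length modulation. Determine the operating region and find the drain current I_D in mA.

Triode; I_D = 10.8 mA

V_SG = V_S − V_G = 5.88 − 2.69 = 3.19 V; V_SD = V_S − V_D = 5.88 − 4.08 = 1.8 V.
k_p = μ_pC_ox · (W/L) = 3.87 mA/V².
V_ov = V_SG − |V_th| = 3.19 − 0.74 = 2.45 V.
Since V_SD = 1.8 V < V_ov = 2.45 V, the device is in the triode region.
I_D = k_p [V_ov · V_SD − ½ V_SD²] = 3.87 × [2.45 × 1.8 − 0.5 × 1.8²] = 10.8 mA.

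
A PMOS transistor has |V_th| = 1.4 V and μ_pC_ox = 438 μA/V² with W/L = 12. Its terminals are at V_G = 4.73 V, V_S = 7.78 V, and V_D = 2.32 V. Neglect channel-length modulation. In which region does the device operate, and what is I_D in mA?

Saturation; I_D = 7.15 mA

V_SG = V_S − V_G = 7.78 − 4.73 = 3.05 V; V_SD = V_S − V_D = 7.78 − 2.32 = 5.46 V.
k_p = μ_pC_ox · (W/L) = 5.256 mA/V².
V_ov = V_SG − |V_th| = 3.05 − 1.4 = 1.65 V.
Since V_SD = 5.46 V ≥ V_ov = 1.65 V, the device is in saturation.
I_D = ½ k_p V_ov² = 0.5 × 5.256 × 1.65² = 7.15 mA.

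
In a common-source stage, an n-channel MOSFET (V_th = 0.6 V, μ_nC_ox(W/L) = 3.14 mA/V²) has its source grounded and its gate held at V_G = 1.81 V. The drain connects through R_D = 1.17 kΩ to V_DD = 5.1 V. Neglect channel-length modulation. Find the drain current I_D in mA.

V_GS = V_G = 1.81 V, so V_ov = 1.81 − 0.6 = 1.21 V.
Assume saturation: I_D = ½ k_n V_ov² = 0.5 × 3.14 × 1.21² = 2.3 mA, giving V_DS = V_DD − I_D R_D = 5.1 − 2.3 × 1.17 = 2.41 V.
V_DS = 2.41 V ≥ V_ov = 1.21 V, confirming saturation.

I_D = 2.30 mA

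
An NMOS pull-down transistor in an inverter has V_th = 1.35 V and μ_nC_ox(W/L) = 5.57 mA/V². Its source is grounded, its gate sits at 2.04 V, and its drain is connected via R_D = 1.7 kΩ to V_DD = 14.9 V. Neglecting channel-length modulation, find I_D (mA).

V_GS = V_G = 2.04 V, so V_ov = 2.04 − 1.35 = 0.69 V.
Assume saturation: I_D = ½ k_n V_ov² = 0.5 × 5.57 × 0.69² = 1.33 mA, giving V_DS = V_DD − I_D R_D = 14.9 − 1.33 × 1.7 = 12.6 V.
V_DS = 12.6 V ≥ V_ov = 0.69 V, confirming saturation.

I_D = 1.33 mA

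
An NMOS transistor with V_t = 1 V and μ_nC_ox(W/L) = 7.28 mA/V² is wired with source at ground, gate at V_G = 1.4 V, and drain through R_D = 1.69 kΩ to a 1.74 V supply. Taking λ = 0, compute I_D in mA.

V_GS = V_G = 1.4 V, so V_ov = 1.4 − 1 = 0.4 V.
Assume saturation: I_D = ½ k_n V_ov² = 0.5 × 7.28 × 0.4² = 0.582 mA, giving V_DS = V_DD − I_D R_D = 1.74 − 0.582 × 1.69 = 0.756 V.
V_DS = 0.756 V ≥ V_ov = 0.4 V, confirming saturation.

I_D = 0.582 mA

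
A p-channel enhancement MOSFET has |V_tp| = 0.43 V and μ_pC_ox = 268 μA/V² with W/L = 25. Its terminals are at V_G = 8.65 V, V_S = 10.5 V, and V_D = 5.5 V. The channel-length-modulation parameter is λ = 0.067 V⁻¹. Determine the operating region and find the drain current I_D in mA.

Saturation; I_D = 9.02 mA

V_SG = V_S − V_G = 10.5 − 8.65 = 1.85 V; V_SD = V_S − V_D = 10.5 − 5.5 = 5 V.
k_p = μ_pC_ox · (W/L) = 6.7 mA/V².
V_ov = V_SG − |V_tp| = 1.85 − 0.43 = 1.42 V.
Since V_SD = 5 V ≥ V_ov = 1.42 V, the device is in saturation.
I_D = ½ k_p V_ov² (1 + λ V_SD) = 0.5 × 6.7 × 1.42² × (1 + 0.067 × 5) = 9.02 mA.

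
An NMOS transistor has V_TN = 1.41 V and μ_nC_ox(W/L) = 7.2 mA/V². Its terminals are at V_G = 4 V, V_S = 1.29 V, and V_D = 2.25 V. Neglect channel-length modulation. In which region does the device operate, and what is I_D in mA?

V_GS = V_G − V_S = 4 − 1.29 = 2.71 V; V_DS = V_D − V_S = 2.25 − 1.29 = 0.96 V.
V_ov = V_GS − V_TN = 2.71 − 1.41 = 1.3 V.
Since V_DS = 0.96 V < V_ov = 1.3 V, the device is in the triode region.
I_D = k_n [V_ov · V_DS − ½ V_DS²] = 7.2 × [1.3 × 0.96 − 0.5 × 0.96²] = 5.67 mA.

Triode; I_D = 5.67 mA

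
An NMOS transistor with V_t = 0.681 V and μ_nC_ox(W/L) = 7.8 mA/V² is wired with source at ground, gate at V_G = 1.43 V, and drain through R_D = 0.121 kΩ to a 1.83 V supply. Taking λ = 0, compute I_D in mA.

I_D = 2.19 mA

V_GS = V_G = 1.43 V, so V_ov = 1.43 − 0.681 = 0.749 V.
Assume saturation: I_D = ½ k_n V_ov² = 0.5 × 7.8 × 0.749² = 2.19 mA, giving V_DS = V_DD − I_D R_D = 1.83 − 2.19 × 0.121 = 1.57 V.
V_DS = 1.57 V ≥ V_ov = 0.749 V, confirming saturation.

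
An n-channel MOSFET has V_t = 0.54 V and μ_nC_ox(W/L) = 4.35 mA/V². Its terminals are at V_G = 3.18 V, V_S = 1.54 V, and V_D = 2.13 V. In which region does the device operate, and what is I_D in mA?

Triode; I_D = 2.07 mA

V_GS = V_G − V_S = 3.18 − 1.54 = 1.64 V; V_DS = V_D − V_S = 2.13 − 1.54 = 0.59 V.
V_ov = V_GS − V_t = 1.64 − 0.54 = 1.1 V.
Since V_DS = 0.59 V < V_ov = 1.1 V, the device is in the triode region.
I_D = k_n [V_ov · V_DS − ½ V_DS²] = 4.35 × [1.1 × 0.59 − 0.5 × 0.59²] = 2.07 mA.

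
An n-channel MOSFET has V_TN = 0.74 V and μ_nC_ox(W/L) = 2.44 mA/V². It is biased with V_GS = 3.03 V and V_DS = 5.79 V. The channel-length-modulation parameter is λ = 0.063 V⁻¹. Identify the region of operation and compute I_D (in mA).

V_ov = V_GS − V_TN = 3.03 − 0.74 = 2.29 V.
Since V_DS = 5.79 V ≥ V_ov = 2.29 V, the device is in saturation.
I_D = ½ k_n V_ov² (1 + λ V_DS) = 0.5 × 2.44 × 2.29² × (1 + 0.063 × 5.79) = 8.73 mA.

Saturation; I_D = 8.73 mA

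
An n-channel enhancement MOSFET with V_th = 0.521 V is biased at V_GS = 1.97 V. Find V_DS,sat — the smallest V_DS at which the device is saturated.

The boundary between triode and saturation is V_DS = V_GS − V_th = V_ov.
V_ov = 1.97 − 0.521 = 1.45 V.

V_DS,sat = 1.45 V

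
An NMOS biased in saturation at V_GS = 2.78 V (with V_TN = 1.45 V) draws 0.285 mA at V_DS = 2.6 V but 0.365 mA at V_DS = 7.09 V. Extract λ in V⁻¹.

λ = 0.0747 V⁻¹

With V_GS fixed, I_D ∝ (1 + λ V_DS) in saturation, so I_D2/I_D1 = (1 + λ V_DS2)/(1 + λ V_DS1).
0.365/0.285 = 1.281 = (1 + 7.09 λ)/(1 + 2.6 λ).
Solving: λ (I_D1 V_DS2 − I_D2 V_DS1) = I_D2 − I_D1, so λ = (0.365 − 0.285) / (0.285 × 7.09 − 0.365 × 2.6) = 0.08 / 1.07 = 0.0747 V⁻¹.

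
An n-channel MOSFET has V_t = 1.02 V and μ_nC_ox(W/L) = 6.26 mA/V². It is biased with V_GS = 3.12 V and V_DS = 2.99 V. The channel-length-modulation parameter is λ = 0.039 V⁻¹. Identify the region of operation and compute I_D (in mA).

V_ov = V_GS − V_t = 3.12 − 1.02 = 2.1 V.
Since V_DS = 2.99 V ≥ V_ov = 2.1 V, the device is in saturation.
I_D = ½ k_n V_ov² (1 + λ V_DS) = 0.5 × 6.26 × 2.1² × (1 + 0.039 × 2.99) = 15.4 mA.

Saturation; I_D = 15.4 mA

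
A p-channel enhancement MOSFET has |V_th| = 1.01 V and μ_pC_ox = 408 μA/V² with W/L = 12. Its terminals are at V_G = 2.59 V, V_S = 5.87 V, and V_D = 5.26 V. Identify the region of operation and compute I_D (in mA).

V_SG = V_S − V_G = 5.87 − 2.59 = 3.28 V; V_SD = V_S − V_D = 5.87 − 5.26 = 0.61 V.
k_p = μ_pC_ox · (W/L) = 4.896 mA/V².
V_ov = V_SG − |V_th| = 3.28 − 1.01 = 2.27 V.
Since V_SD = 0.61 V < V_ov = 2.27 V, the device is in the triode region.
I_D = k_p [V_ov · V_SD − ½ V_SD²] = 4.896 × [2.27 × 0.61 − 0.5 × 0.61²] = 5.87 mA.

Triode; I_D = 5.87 mA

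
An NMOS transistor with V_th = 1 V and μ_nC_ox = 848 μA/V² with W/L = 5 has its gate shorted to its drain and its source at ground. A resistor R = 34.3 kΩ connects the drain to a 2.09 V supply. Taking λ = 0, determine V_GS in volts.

V_GS = 1.12 V

With gate tied to drain, V_GS = V_DS ≥ V_GS − V_th, so the device is in saturation.
k_n = μ_nC_ox · (W/L) = 4.24 mA/V².
KCL at the drain: ½ k_n (V_GS − V_th)² = (V_DD − V_GS)/R.
Let x = V_GS − 1. Then 72.7 x² + x − 1.09 = 0, giving x = 0.116 V (positive root), so V_GS = 1.12 V.
I_D = (V_DD − V_GS)/R = (2.09 − 1.12) / 34.3 = 0.0284 mA.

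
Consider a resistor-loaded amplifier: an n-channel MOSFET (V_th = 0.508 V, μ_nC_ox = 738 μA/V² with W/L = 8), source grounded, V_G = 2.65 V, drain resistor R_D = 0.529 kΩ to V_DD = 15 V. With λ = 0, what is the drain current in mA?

V_GS = V_G = 2.65 V, so V_ov = 2.65 − 0.508 = 2.14 V.
k_n = μ_nC_ox · (W/L) = 5.904 mA/V².
Assume saturation: I_D = ½ k_n V_ov² = 0.5 × 5.904 × 2.14² = 13.5 mA, giving V_DS = V_DD − I_D R_D = 15 − 13.5 × 0.529 = 7.84 V.
V_DS = 7.84 V ≥ V_ov = 2.14 V, confirming saturation.

I_D = 13.5 mA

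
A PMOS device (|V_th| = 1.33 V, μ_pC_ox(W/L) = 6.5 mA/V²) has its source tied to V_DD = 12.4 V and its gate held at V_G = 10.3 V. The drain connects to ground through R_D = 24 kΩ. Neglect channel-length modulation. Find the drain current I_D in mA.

I_D = 0.512 mA

V_SG = V_DD − V_G = 12.4 − 10.3 = 2.1 V, so V_ov = 2.1 − 1.33 = 0.77 V.
Assume saturation: I_D = ½ k_p V_ov² = 0.5 × 6.5 × 0.77² = 1.93 mA, giving V_SD = V_DD − I_D R_D = 12.4 − 1.93 × 24 = -33.8 V.
But -33.8 V < V_ov = 0.77 V, so the device is actually in triode.
In triode I_D = k_p[V_ov V_SD − ½ V_SD²] and I_D = (V_DD − V_SD)/R_D. Equating: 78 V_SD² − 121.1 V_SD + 12.4 = 0, giving V_SD = 0.11 V (the root below V_ov).
I_D = (12.4 − 0.11) / 24 = 0.512 mA.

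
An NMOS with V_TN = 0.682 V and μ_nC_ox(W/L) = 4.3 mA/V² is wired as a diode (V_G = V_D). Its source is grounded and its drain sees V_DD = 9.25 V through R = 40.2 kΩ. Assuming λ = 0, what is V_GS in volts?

V_GS = 0.991 V

With gate tied to drain, V_GS = V_DS ≥ V_GS − V_TN, so the device is in saturation.
KCL at the drain: ½ k_n (V_GS − V_TN)² = (V_DD − V_GS)/R.
Let x = V_GS − 0.682. Then 86.4 x² + x − 8.568 = 0, giving x = 0.309 V (positive root), so V_GS = 0.991 V.
I_D = (V_DD − V_GS)/R = (9.25 − 0.991) / 40.2 = 0.205 mA.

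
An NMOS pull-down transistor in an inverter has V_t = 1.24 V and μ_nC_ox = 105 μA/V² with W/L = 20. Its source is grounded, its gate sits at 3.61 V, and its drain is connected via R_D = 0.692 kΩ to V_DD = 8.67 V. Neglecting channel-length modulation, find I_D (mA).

I_D = 5.90 mA

V_GS = V_G = 3.61 V, so V_ov = 3.61 − 1.24 = 2.37 V.
k_n = μ_nC_ox · (W/L) = 2.1 mA/V².
Assume saturation: I_D = ½ k_n V_ov² = 0.5 × 2.1 × 2.37² = 5.9 mA, giving V_DS = V_DD − I_D R_D = 8.67 − 5.9 × 0.692 = 4.59 V.
V_DS = 4.59 V ≥ V_ov = 2.37 V, confirming saturation.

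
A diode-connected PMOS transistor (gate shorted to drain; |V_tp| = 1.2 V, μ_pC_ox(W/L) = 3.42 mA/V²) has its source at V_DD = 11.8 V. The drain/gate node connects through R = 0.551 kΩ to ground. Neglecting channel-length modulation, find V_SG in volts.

V_SG = 4.07 V

With gate tied to drain, V_SG = V_SD ≥ V_SG − |V_tp|, so the device is in saturation.
KCL at the drain: ½ k_p (V_SG − |V_tp|)² = (V_DD − V_SG)/R.
Let x = V_SG − 1.2. Then 0.942 x² + x − 10.6 = 0, giving x = 2.87 V (positive root), so V_SG = 4.07 V.
I_D = (V_DD − V_SG)/R = (11.8 − 4.07) / 0.551 = 14 mA.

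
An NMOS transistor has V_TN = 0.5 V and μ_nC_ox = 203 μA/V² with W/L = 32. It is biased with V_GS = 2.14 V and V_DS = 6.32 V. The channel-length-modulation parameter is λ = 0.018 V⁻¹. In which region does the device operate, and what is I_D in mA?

Saturation; I_D = 9.73 mA

k_n = μ_nC_ox · (W/L) = 6.496 mA/V².
V_ov = V_GS − V_TN = 2.14 − 0.5 = 1.64 V.
Since V_DS = 6.32 V ≥ V_ov = 1.64 V, the device is in saturation.
I_D = ½ k_n V_ov² (1 + λ V_DS) = 0.5 × 6.496 × 1.64² × (1 + 0.018 × 6.32) = 9.73 mA.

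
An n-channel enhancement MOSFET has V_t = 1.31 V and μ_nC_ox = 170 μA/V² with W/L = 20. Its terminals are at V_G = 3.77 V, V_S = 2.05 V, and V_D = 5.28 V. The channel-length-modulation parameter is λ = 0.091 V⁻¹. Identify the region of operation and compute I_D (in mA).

Saturation; I_D = 0.370 mA

V_GS = V_G − V_S = 3.77 − 2.05 = 1.72 V; V_DS = V_D − V_S = 5.28 − 2.05 = 3.23 V.
k_n = μ_nC_ox · (W/L) = 3.4 mA/V².
V_ov = V_GS − V_t = 1.72 − 1.31 = 0.41 V.
Since V_DS = 3.23 V ≥ V_ov = 0.41 V, the device is in saturation.
I_D = ½ k_n V_ov² (1 + λ V_DS) = 0.5 × 3.4 × 0.41² × (1 + 0.091 × 3.23) = 0.37 mA.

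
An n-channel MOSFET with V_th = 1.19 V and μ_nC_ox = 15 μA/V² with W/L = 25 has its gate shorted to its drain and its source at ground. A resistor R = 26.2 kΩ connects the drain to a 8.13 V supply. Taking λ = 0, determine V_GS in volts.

With gate tied to drain, V_GS = V_DS ≥ V_GS − V_th, so the device is in saturation.
k_n = μ_nC_ox · (W/L) = 0.375 mA/V².
KCL at the drain: ½ k_n (V_GS − V_th)² = (V_DD − V_GS)/R.
Let x = V_GS − 1.19. Then 4.91 x² + x − 6.94 = 0, giving x = 1.09 V (positive root), so V_GS = 2.28 V.
I_D = (V_DD − V_GS)/R = (8.13 − 2.28) / 26.2 = 0.223 mA.

V_GS = 2.28 V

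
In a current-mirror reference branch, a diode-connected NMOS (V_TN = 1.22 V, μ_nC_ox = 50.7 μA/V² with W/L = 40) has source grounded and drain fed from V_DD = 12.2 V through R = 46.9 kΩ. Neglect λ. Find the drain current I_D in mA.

I_D = 0.224 mA

With gate tied to drain, V_GS = V_DS ≥ V_GS − V_TN, so the device is in saturation.
k_n = μ_nC_ox · (W/L) = 2.028 mA/V².
KCL at the drain: ½ k_n (V_GS − V_TN)² = (V_DD − V_GS)/R.
Let x = V_GS − 1.22. Then 47.6 x² + x − 10.98 = 0, giving x = 0.47 V (positive root), so V_GS = 1.69 V.
I_D = (V_DD − V_GS)/R = (12.2 − 1.69) / 46.9 = 0.224 mA.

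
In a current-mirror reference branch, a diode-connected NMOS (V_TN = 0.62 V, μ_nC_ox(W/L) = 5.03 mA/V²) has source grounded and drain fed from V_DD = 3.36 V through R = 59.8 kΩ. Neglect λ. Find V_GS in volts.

V_GS = 0.752 V

With gate tied to drain, V_GS = V_DS ≥ V_GS − V_TN, so the device is in saturation.
KCL at the drain: ½ k_n (V_GS − V_TN)² = (V_DD − V_GS)/R.
Let x = V_GS − 0.62. Then 150 x² + x − 2.74 = 0, giving x = 0.132 V (positive root), so V_GS = 0.752 V.
I_D = (V_DD − V_GS)/R = (3.36 − 0.752) / 59.8 = 0.0436 mA.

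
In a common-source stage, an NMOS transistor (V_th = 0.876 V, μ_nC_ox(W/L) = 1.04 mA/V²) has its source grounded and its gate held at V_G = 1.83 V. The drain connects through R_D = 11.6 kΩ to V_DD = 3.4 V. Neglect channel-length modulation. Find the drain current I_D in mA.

I_D = 0.265 mA

V_GS = V_G = 1.83 V, so V_ov = 1.83 − 0.876 = 0.954 V.
Assume saturation: I_D = ½ k_n V_ov² = 0.5 × 1.04 × 0.954² = 0.473 mA, giving V_DS = V_DD − I_D R_D = 3.4 − 0.473 × 11.6 = -2.09 V.
But -2.09 V < V_ov = 0.954 V, so the device is actually in triode.
In triode I_D = k_n[V_ov V_DS − ½ V_DS²] and I_D = (V_DD − V_DS)/R_D. Equating: 6.03 V_DS² − 12.51 V_DS + 3.4 = 0, giving V_DS = 0.322 V (the root below V_ov).
I_D = (3.4 − 0.322) / 11.6 = 0.265 mA.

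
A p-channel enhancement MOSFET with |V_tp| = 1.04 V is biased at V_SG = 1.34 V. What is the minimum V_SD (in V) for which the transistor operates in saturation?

The boundary between triode and saturation is V_SD = V_SG − |V_tp| = V_ov.
V_ov = 1.34 − 1.04 = 0.3 V.

V_SD,sat = 0.300 V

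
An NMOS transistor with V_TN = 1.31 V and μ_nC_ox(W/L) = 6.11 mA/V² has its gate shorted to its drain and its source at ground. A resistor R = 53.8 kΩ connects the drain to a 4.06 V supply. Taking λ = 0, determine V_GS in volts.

With gate tied to drain, V_GS = V_DS ≥ V_GS − V_TN, so the device is in saturation.
KCL at the drain: ½ k_n (V_GS − V_TN)² = (V_DD − V_GS)/R.
Let x = V_GS − 1.31. Then 164 x² + x − 2.75 = 0, giving x = 0.126 V (positive root), so V_GS = 1.44 V.
I_D = (V_DD − V_GS)/R = (4.06 − 1.44) / 53.8 = 0.0488 mA.

V_GS = 1.44 V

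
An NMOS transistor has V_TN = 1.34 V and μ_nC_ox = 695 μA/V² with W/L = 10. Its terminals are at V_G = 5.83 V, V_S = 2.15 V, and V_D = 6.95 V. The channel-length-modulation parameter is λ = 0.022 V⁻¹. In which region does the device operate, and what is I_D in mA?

Saturation; I_D = 21.0 mA

V_GS = V_G − V_S = 5.83 − 2.15 = 3.68 V; V_DS = V_D − V_S = 6.95 − 2.15 = 4.8 V.
k_n = μ_nC_ox · (W/L) = 6.95 mA/V².
V_ov = V_GS − V_TN = 3.68 − 1.34 = 2.34 V.
Since V_DS = 4.8 V ≥ V_ov = 2.34 V, the device is in saturation.
I_D = ½ k_n V_ov² (1 + λ V_DS) = 0.5 × 6.95 × 2.34² × (1 + 0.022 × 4.8) = 21 mA.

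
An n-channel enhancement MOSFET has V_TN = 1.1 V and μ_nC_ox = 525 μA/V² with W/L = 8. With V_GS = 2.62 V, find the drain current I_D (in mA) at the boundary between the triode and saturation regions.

At the boundary V_DS = V_ov = V_GS − V_TN = 2.62 − 1.1 = 1.52 V.
k_n = μ_nC_ox · (W/L) = 4.2 mA/V².
I_D = ½ k_n V_ov² = 0.5 × 4.2 × 1.52² = 4.85 mA.

I_D = 4.85 mA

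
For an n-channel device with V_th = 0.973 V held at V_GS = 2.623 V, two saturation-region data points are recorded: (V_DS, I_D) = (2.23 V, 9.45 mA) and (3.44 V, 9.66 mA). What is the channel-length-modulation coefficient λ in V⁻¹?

With V_GS fixed, I_D ∝ (1 + λ V_DS) in saturation, so I_D2/I_D1 = (1 + λ V_DS2)/(1 + λ V_DS1).
9.66/9.45 = 1.022 = (1 + 3.44 λ)/(1 + 2.23 λ).
Solving: λ (I_D1 V_DS2 − I_D2 V_DS1) = I_D2 − I_D1, so λ = (9.66 − 9.45) / (9.45 × 3.44 − 9.66 × 2.23) = 0.21 / 11 = 0.0191 V⁻¹.

λ = 0.0191 V⁻¹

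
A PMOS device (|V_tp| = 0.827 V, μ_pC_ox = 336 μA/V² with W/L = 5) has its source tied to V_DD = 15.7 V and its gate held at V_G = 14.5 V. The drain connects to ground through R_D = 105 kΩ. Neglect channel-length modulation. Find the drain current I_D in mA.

I_D = 0.117 mA

V_SG = V_DD − V_G = 15.7 − 14.5 = 1.2 V, so V_ov = 1.2 − 0.827 = 0.373 V.
k_p = μ_pC_ox · (W/L) = 1.68 mA/V².
Assume saturation: I_D = ½ k_p V_ov² = 0.5 × 1.68 × 0.373² = 0.117 mA, giving V_SD = V_DD − I_D R_D = 15.7 − 0.117 × 105 = 3.43 V.
V_SD = 3.43 V ≥ V_ov = 0.373 V, confirming saturation.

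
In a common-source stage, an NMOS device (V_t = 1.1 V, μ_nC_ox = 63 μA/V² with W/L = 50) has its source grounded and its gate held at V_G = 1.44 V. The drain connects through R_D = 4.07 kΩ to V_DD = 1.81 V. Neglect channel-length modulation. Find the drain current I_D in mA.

I_D = 0.182 mA

V_GS = V_G = 1.44 V, so V_ov = 1.44 − 1.1 = 0.34 V.
k_n = μ_nC_ox · (W/L) = 3.15 mA/V².
Assume saturation: I_D = ½ k_n V_ov² = 0.5 × 3.15 × 0.34² = 0.182 mA, giving V_DS = V_DD − I_D R_D = 1.81 − 0.182 × 4.07 = 1.07 V.
V_DS = 1.07 V ≥ V_ov = 0.34 V, confirming saturation.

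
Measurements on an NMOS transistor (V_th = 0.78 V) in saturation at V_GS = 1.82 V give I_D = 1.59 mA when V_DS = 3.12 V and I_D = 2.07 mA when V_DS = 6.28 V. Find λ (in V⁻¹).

λ = 0.136 V⁻¹

With V_GS fixed, I_D ∝ (1 + λ V_DS) in saturation, so I_D2/I_D1 = (1 + λ V_DS2)/(1 + λ V_DS1).
2.07/1.59 = 1.302 = (1 + 6.28 λ)/(1 + 3.12 λ).
Solving: λ (I_D1 V_DS2 − I_D2 V_DS1) = I_D2 − I_D1, so λ = (2.07 − 1.59) / (1.59 × 6.28 − 2.07 × 3.12) = 0.48 / 3.53 = 0.136 V⁻¹.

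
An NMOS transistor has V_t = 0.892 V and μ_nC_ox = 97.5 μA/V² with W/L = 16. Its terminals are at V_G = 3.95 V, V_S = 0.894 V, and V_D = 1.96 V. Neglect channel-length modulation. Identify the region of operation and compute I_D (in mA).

Triode; I_D = 2.71 mA

V_GS = V_G − V_S = 3.95 − 0.894 = 3.06 V; V_DS = V_D − V_S = 1.96 − 0.894 = 1.07 V.
k_n = μ_nC_ox · (W/L) = 1.56 mA/V².
V_ov = V_GS − V_t = 3.06 − 0.892 = 2.16 V.
Since V_DS = 1.07 V < V_ov = 2.16 V, the device is in the triode region.
I_D = k_n [V_ov · V_DS − ½ V_DS²] = 1.56 × [2.16 × 1.07 − 0.5 × 1.07²] = 2.71 mA.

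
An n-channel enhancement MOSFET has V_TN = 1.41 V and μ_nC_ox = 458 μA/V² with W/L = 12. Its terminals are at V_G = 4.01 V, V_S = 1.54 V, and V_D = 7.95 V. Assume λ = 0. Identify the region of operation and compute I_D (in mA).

Saturation; I_D = 3.09 mA

V_GS = V_G − V_S = 4.01 − 1.54 = 2.47 V; V_DS = V_D − V_S = 7.95 − 1.54 = 6.41 V.
k_n = μ_nC_ox · (W/L) = 5.496 mA/V².
V_ov = V_GS − V_TN = 2.47 − 1.41 = 1.06 V.
Since V_DS = 6.41 V ≥ V_ov = 1.06 V, the device is in saturation.
I_D = ½ k_n V_ov² = 0.5 × 5.496 × 1.06² = 3.09 mA.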